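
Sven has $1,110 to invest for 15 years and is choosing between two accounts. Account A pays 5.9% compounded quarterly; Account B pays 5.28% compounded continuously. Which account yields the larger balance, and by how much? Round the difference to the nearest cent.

A: (1 + 0.01475)^60 ≈ 2.407374186, so 1,110 × 2.407374186 ≈ 2,672.1853.
B: e^(0.0528·15) = e^0.792 ≈ 2.207807629, so 1,110 × 2.207807629 ≈ 2,450.6665.
Difference ≈ 221.5189 in favor of A.

Account A, by $221.52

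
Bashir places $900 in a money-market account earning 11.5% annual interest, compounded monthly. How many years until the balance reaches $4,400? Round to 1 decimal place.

We need (1 + 0.00958333)^(12t) = 4.8889, so 12t = ln 4.8889 / ln 1.009583 ≈ 166.3886.
t ≈ 166.3886/12 = 13.8657 years.

13.9 years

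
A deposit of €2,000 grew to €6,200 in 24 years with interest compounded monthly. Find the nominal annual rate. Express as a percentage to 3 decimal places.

4.723%

The 288-period growth factor is 6,200/2,000 = 3.1.
r/12 = 3.1^(1/288) − 1 ≈ 0.00393621, so r ≈ 12·0.00393621 = 4.72345%.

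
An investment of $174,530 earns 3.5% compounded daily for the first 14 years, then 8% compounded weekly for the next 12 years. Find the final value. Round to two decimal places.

$743,475.23

Phase 1: 174,530·(1 + 0.035/365)^5110 ≈ 284,881.4575.
Phase 2: 284,881.4575·(1 + 0.08/52)^624 ≈ 743,475.2300.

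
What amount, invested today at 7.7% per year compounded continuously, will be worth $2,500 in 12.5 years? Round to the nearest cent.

P = A·e^(−rt) = 2,500·e^(−0.9625).
e^(−0.9625) ≈ 0.3819368493, so P ≈ 954.8421.

$954.84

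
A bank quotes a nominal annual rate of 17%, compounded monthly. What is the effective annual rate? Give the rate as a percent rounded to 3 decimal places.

18.389%

EAR = (1 + 17%/12)^12 − 1 = (1 + 0.0141667)^12 − 1.
(1 + 0.0141667)^12 ≈ 1.183892, so EAR ≈ 18.38917%.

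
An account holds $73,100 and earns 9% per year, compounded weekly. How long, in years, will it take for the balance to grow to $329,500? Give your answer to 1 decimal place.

16.7 years

We need (1 + 0.00173077)^(52t) = 4.5075, so 52t = ln 4.5075 / ln 1.001731 ≈ 870.7404.
t ≈ 870.7404/52 = 16.7450 years.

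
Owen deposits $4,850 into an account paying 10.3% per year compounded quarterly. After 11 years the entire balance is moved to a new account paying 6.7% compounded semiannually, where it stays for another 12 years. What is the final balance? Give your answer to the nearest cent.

Phase 1: 4,850·(1 + 0.02575)^44 ≈ 14,844.6125.
Phase 2: 14,844.6125·(1 + 0.0335)^24 ≈ 32,735.6079.

$32,735.61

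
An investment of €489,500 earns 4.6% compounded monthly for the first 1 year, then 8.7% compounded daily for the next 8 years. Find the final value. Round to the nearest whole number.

After 1 years at 4.6%: 489,500 × 1.04698233319 ≈ 512,497.8521.
Then 8 years at 8.7%: 512,497.8521 × 2.005547448696 ≈ 1,027,838.7597.

€1,027,839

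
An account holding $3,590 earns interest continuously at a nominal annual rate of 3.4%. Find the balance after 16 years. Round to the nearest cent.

$6,185.16

A = P·e^(rt) = 3,590·e^(0.034·16) = 3,590·e^0.544.
e^0.544 ≈ 1.722884636, so A ≈ 6,185.1558.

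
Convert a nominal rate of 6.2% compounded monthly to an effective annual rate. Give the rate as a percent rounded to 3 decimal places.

One year is 12 periods at 0.00516667 each: (1 + 0.00516667)^12 ≈ 1.063793.
EAR = 1.063793 − 1 ≈ 6.37925%.

6.379%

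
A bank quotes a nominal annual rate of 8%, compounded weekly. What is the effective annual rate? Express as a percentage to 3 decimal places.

8.322%

One year is 52 periods at 0.00153846 each: (1 + 0.00153846)^52 ≈ 1.08322.
EAR = 1.08322 − 1 ≈ 8.32205%.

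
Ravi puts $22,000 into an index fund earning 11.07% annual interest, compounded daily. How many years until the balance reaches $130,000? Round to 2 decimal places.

(1 + 0.000303288)^(365t) = 130,000/22,000 = 5.9091.
365t·ln(1 + 0.000303288) = ln(5.9091); 365t = 1.7765/0.000303242 ≈ 5858.3370.
t ≈ 16.0502 years.

16.05 years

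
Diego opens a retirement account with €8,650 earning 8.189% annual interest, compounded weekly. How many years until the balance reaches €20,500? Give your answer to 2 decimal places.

We need (1 + 0.00157481)^(52t) = 2.3699, so 52t = ln 2.3699 / ln 1.001575 ≈ 548.3494.
t ≈ 548.3494/52 = 10.5452 years.

10.55 years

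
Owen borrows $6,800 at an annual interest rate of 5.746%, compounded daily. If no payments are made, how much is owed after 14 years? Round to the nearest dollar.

Growth factor = (1 + 0.05746/365)^5110 ≈ 2.2353027719.
A ≈ 6,800 × 2.2353027719 ≈ 15,200.0588.

$15,200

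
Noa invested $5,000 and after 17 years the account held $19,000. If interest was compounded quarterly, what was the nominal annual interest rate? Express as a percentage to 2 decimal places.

7.93%

The 68-period growth factor is 19,000/5,000 = 3.8.
r/4 = 3.8^(1/68) − 1 ≈ 0.0198264, so r ≈ 4·0.0198264 = 7.93054%.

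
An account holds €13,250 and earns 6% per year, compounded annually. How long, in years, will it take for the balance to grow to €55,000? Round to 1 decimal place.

We need (1 + 0.06)^t = 4.1509, so t = ln 4.1509 / ln 1.06 ≈ 24.4270.

24.4 years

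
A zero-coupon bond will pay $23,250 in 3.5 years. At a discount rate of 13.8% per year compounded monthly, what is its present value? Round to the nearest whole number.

$14,383

Periodic rate = 13.8%/12 = 0.0115; 42 periods.
P = 23,250/(1 + 0.0115)^42 ≈ 23,250/1.6164685466 ≈ 14,383.2059.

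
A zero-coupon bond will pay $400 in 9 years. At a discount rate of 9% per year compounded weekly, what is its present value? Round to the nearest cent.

$178.07

Growth factor = (1 + 0.09/52)^468 ≈ 2.24633466.
P = 400/2.24633466 ≈ 178.0679.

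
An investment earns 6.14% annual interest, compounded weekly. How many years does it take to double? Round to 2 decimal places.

11.30 years

(1 + 0.00118077)^(52t) = 2.
52t = ln 2 / ln(1 + 0.00118077) ≈ 0.69315/0.00118007 ≈ 587.3767.
t ≈ 11.2957.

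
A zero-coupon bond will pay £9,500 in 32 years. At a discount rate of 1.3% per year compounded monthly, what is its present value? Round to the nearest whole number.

£6,268

Periodic rate = 1.3%/12 = 0.00108333; 384 periods.
P = 9,500/(1 + 0.013/12)^384 ≈ 9,500/1.515544574 ≈ 6,268.3739.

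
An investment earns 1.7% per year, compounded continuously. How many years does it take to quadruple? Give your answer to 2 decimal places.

81.55 years

e^(0.017t) = 4, so 0.017t = ln 4 ≈ 1.3863.
t ≈ 1.3863/0.017 ≈ 81.5467.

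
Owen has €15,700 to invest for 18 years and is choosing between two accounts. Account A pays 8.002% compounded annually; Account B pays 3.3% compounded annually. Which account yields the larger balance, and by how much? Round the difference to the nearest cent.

Account A, by €34,593.70

A: (1 + 0.08002)^18 ≈ 3.9973517154, so 15,700 × 3.9973517154 ≈ 62,758.4219.
B: (1 + 0.033)^18 ≈ 1.7939312173, so 15,700 × 1.7939312173 ≈ 28,164.7201.
Difference ≈ 34,593.7018 in favor of A.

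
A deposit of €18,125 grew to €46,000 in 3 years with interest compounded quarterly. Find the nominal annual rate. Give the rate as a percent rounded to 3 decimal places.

32.281%

The 12-period growth factor is 46,000/18,125 = 2.53793.
r/4 = 2.53793^(1/12) − 1 ≈ 0.0807037, so r ≈ 4·0.0807037 = 32.28149%.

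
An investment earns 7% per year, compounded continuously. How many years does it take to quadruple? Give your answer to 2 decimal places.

e^(0.07t) = 4, so 0.07t = ln 4 ≈ 1.3863.
t ≈ 1.3863/0.07 ≈ 19.8042.

19.80 years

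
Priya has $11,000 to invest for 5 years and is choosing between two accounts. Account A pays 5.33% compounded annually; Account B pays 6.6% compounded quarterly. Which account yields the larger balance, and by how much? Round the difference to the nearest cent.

Account B, by $998.40

A: (1 + 0.0533)^5 ≈ 1.2964638778, so 11,000 × 1.2964638778 ≈ 14,261.1027.
B: (1 + 0.0165)^20 ≈ 1.387227404, so 11,000 × 1.387227404 ≈ 15,259.5014.
Difference ≈ 998.3988 in favor of B.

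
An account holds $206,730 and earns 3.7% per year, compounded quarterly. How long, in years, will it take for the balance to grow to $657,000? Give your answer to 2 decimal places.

(1 + 0.00925)^(4t) = 657,000/206,730 = 3.1781.
4t·ln(1 + 0.00925) = ln(3.1781); 4t = 1.1563/0.00920748 ≈ 125.5795.
t ≈ 31.3949 years.

31.39 years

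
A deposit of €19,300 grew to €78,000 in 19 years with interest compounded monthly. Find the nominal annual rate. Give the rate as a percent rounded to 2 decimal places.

(1 + r/12)^228 = 78,000/19,300 = 4.04145.
1 + r/12 = 4.04145^(1/228) ≈ 1.006144, so r/12 ≈ 0.00614425.
r ≈ 12·0.00614425 = 7.37310%.

7.37%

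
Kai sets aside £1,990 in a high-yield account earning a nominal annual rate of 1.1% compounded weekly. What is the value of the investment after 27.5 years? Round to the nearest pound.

Growth factor = (1 + 0.011/52)^1430 ≈ 1.353194386.
A ≈ 1,990 × 1.353194386 ≈ 2,692.8568.

£2,693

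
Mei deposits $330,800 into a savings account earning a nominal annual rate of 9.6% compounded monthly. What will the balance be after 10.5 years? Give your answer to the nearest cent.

Periodic rate = 9.6%/12 = 0.008; periods = 12·10.5 = 126.
A = 330,800·(1 + 0.008)^126 ≈ 330,800·2.72914773588 ≈ 902,802.0710.

$902,802.07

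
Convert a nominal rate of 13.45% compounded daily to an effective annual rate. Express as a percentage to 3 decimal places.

14.394%

One year is 365 periods at 0.000368493 each: (1 + 0.000368493)^365 ≈ 1.143936.
EAR = 1.143936 − 1 ≈ 14.39363%.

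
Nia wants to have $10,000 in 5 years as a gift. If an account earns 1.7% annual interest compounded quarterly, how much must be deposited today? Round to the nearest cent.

$9,186.78

Growth factor = (1 + 0.00425)^20 ≈ 1.08852099.
P = 10,000/1.08852099 ≈ 9,186.7774.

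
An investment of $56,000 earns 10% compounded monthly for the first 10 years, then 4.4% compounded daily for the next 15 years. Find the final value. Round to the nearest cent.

Phase 1: 56,000·(1 + 0.1/12)^120 ≈ 151,594.3235.
Phase 2: 151,594.3235·(1 + 0.044/365)^5475 ≈ 293,291.8683.

$293,291.87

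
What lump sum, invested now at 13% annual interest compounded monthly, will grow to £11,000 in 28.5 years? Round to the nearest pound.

£276

Periodic rate = 13%/12 = 0.0108333; 342 periods.
P = 11,000/(1 + 0.13/12)^342 ≈ 11,000/39.84811188 ≈ 276.0482.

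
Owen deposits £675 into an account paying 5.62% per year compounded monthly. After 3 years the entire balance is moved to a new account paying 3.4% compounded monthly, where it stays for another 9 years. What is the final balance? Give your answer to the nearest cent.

£1,084.08

After 3 years at 5.62%: 675 × 1.183180822 ≈ 798.6471.
Then 9 years at 3.4%: 798.6471 × 1.357394858 ≈ 1,084.0794.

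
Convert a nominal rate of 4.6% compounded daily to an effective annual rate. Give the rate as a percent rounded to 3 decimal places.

4.707%

One year is 365 periods at 0.000126027 each: (1 + 0.000126027)^365 ≈ 1.047071.
EAR = 1.047071 − 1 ≈ 4.70714%.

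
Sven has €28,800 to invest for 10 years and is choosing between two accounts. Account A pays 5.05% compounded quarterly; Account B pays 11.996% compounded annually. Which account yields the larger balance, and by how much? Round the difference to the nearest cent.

Account B, by €41,845.92

A: (1 + 0.012625)^40 ≈ 1.6517556735, so 28,800 × 1.6517556735 ≈ 47,570.5634.
B: (1 + 0.11996)^10 ≈ 3.1047391551, so 28,800 × 3.1047391551 ≈ 89,416.4877.
Difference ≈ 41,845.9243 in favor of B.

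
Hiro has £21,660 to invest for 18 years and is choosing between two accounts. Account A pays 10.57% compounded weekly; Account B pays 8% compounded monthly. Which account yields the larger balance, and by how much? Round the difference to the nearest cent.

Account A growth factor: (1 + 0.1057/52)^936 ≈ 6.69036824172; balance ≈ 144,913.3761.
Account B growth factor: (1 + 0.08/12)^216 ≈ 4.2005741874; balance ≈ 90,984.4369.
Account A is larger by 53,928.9392.

Account A, by £53,928.94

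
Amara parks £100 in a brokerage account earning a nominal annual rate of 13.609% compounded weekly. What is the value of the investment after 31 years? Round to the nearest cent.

Periodic rate = 13.609%/52 = 0.00261712; periods = 52·31 = 1612.
A = 100·(1 + 0.13609/52)^1612 ≈ 100·67.57777001 ≈ 6,757.7770.

£6,757.78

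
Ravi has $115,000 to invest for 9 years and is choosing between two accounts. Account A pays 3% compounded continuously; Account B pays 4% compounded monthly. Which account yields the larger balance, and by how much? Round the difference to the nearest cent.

Account B, by $14,088.32

Account A growth factor: e^(0.03·9) = e^0.27 ≈ 1.30996445073; balance ≈ 150,645.9118.
Account B growth factor: (1 + 0.04/12)^108 ≈ 1.43247158006; balance ≈ 164,734.2317.
Account B is larger by 14,088.3199.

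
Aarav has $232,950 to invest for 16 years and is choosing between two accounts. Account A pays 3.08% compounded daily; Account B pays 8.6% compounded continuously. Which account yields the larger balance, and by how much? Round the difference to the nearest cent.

Account B, by $540,950.60

Account A growth factor: (1 + 0.0308/365)^5840 ≈ 1.63685907783; balance ≈ 381,306.3222.
Account B growth factor: e^(0.086·16) = e^1.376 ≈ 3.95903377784; balance ≈ 922,256.9185.
Account B is larger by 540,950.5964.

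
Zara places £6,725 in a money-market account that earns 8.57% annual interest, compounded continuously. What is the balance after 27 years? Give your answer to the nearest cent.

£68,015.25

A = P·e^(rt) = 6,725·e^(0.0857·27) = 6,725·e^2.3139.
e^2.3139 ≈ 10.113791627, so A ≈ 68,015.2487.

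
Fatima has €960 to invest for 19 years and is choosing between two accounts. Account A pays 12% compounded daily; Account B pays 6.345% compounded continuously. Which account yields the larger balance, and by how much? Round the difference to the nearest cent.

A: (1 + 0.12/365)^6935 ≈ 9.773017652, so 960 × 9.773017652 ≈ 9,382.0969.
B: e^(0.06345·19) = e^1.20555 ≈ 3.3385948, so 960 × 3.3385948 ≈ 3,205.0510.
Difference ≈ 6,177.0459 in favor of A.

Account A, by €6,177.05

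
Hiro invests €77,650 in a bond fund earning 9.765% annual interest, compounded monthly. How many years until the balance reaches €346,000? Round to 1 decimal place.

(1 + 0.0081375)^(12t) = 346,000/77,650 = 4.4559.
12t·ln(1 + 0.0081375) = ln(4.4559); 12t = 1.4942/0.00810457 ≈ 184.3685.
t ≈ 15.3640 years.

15.4 years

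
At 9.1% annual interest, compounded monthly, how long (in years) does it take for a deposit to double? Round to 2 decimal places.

7.65 years

(1 + 0.00758333)^(12t) = 2.
12t = ln 2 / ln(1 + 0.00758333) ≈ 0.69315/0.00755472 ≈ 91.7502.
t ≈ 7.6458.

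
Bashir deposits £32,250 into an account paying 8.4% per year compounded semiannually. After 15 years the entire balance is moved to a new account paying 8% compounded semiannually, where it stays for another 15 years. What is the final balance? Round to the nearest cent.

Phase 1: 32,250·(1 + 0.042)^30 ≈ 110,805.4924.
Phase 2: 110,805.4924·(1 + 0.04)^30 ≈ 359,386.2580.

£359,386.26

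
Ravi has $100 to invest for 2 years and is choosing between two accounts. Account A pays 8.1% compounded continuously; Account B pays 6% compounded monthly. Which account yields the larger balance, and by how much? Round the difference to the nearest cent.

A: e^(0.081·2) = e^0.162 ≈ 1.17586024, so 100 × 1.17586024 ≈ 117.5860.
B: (1 + 0.005)^24 ≈ 1.12715978, so 100 × 1.12715978 ≈ 112.7160.
Difference ≈ 4.8700 in favor of A.

Account A, by $4.87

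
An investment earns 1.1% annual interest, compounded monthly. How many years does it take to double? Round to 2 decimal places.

63.04 years

(1 + 0.000916667)^(12t) = 2.
12t = ln 2 / ln(1 + 0.000916667) ≈ 0.69315/0.000916247 ≈ 756.5071.
t ≈ 63.0423.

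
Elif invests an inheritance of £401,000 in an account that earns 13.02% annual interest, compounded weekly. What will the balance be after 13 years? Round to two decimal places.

£2,174,264.99

Periodic rate = 13.02%/52 = 0.00250385; periods = 52·13 = 676.
A = 401,000·(1 + 0.1302/52)^676 ≈ 401,000·5.422107217873 ≈ 2,174,264.9944.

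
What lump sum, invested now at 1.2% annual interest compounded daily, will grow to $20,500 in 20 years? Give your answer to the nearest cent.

Growth factor = (1 + 0.012/365)^7300 ≈ 1.2712441351.
P = 20,500/1.2712441351 ≈ 16,125.9348.

$16,125.93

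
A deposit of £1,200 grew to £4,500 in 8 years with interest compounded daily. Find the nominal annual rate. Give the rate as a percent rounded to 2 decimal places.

The 2920-period growth factor is 4,500/1,200 = 3.75.
r/365 = 3.75^(1/2920) − 1 ≈ 0.000452759, so r ≈ 365·0.000452759 = 16.52569%.

16.53%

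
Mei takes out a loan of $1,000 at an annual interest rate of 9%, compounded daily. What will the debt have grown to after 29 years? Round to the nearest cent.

$13,594.68

Growth factor = (1 + 0.09/365)^10585 ≈ 13.594676361.
A ≈ 1,000 × 13.594676361 ≈ 13,594.6764.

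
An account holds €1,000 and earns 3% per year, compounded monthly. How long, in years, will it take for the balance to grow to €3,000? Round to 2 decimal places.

We need (1 + 0.0025)^(12t) = 3, so 12t = ln 3 / ln 1.0025 ≈ 439.9940.
t ≈ 439.9940/12 = 36.6662 years.

36.67 years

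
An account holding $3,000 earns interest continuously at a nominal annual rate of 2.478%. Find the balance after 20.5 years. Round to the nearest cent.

$4,985.84

A = P·e^(rt) = 3,000·e^(0.02478·20.5) = 3,000·e^0.50799.
e^0.50799 ≈ 1.661947321, so A ≈ 4,985.8420.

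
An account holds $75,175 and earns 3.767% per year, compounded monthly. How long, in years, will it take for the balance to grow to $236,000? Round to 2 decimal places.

30.42 years

We need (1 + 0.00313917)^(12t) = 3.1393, so 12t = ln 3.1393 / ln 1.003139 ≈ 365.0038.
t ≈ 365.0038/12 = 30.4170 years.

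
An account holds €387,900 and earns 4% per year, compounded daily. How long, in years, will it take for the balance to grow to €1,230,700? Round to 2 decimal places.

We need (1 + 0.000109589)^(365t) = 3.1727, so 365t = ln 3.1727 / ln 1.00011 ≈ 10536.2185.
t ≈ 10536.2185/365 = 28.8664 years.

28.87 years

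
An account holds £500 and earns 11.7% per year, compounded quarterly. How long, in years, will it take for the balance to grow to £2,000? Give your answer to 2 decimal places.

We need (1 + 0.02925)^(4t) = 4, so 4t = ln 4 / ln 1.02925 ≈ 48.0845.
t ≈ 48.0845/4 = 12.0211 years.

12.02 years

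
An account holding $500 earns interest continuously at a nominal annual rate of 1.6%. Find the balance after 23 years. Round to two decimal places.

A = P·e^(rt) = 500·e^(0.016·23) = 500·e^0.368.
e^0.368 ≈ 1.44484204, so A ≈ 722.4210.

$722.42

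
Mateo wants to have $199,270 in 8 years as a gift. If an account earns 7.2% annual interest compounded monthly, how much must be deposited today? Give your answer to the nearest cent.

$112,211.09

Growth factor = (1 + 0.006)^96 ≈ 1.77584946636.
P = 199,270/1.77584946636 ≈ 112,211.0876.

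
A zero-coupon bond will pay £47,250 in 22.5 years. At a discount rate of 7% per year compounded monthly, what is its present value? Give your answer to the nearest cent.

£9,825.97

Periodic rate = 7%/12 = 0.00583333; 270 periods.
P = 47,250/(1 + 0.07/12)^270 ≈ 47,250/4.8086868216 ≈ 9,825.9674.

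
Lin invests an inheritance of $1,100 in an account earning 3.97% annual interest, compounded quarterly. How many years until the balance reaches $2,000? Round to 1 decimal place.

15.1 years

We need (1 + 0.009925)^(4t) = 1.8182, so 4t = ln 1.8182 / ln 1.009925 ≈ 60.5339.
t ≈ 60.5339/4 = 15.1335 years.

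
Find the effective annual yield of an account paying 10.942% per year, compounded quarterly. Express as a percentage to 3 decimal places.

EAR = (1 + 10.942%/4)^4 − 1 = (1 + 0.027355)^4 − 1.
(1 + 0.027355)^4 ≈ 1.113992, so EAR ≈ 11.39922%.

11.399%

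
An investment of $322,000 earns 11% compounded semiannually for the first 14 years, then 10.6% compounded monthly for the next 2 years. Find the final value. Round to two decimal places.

Phase 1: 322,000·(1 + 0.055)^28 ≈ 1,441,865.4701.
Phase 2: 1,441,865.4701·(1 + 0.106/12)^24 ≈ 1,780,700.6045.

$1,780,700.60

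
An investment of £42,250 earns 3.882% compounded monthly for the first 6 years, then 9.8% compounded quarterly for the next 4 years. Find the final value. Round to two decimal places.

Phase 1: 42,250·(1 + 0.003235)^72 ≈ 53,311.3053.
Phase 2: 53,311.3053·(1 + 0.0245)^16 ≈ 78,525.5018.

£78,525.50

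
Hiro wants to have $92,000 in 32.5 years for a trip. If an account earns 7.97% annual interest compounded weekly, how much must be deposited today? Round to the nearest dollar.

$6,914

Growth factor = (1 + 0.0797/52)^1690 ≈ 13.306691085.
P = 92,000/13.306691085 ≈ 6,913.8150.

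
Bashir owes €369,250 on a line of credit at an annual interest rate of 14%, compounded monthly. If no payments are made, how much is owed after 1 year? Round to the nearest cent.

Growth factor = (1 + 0.14/12)^12 ≈ 1.14934202921.
A ≈ 369,250 × 1.14934202921 ≈ 424,394.5443.

€424,394.54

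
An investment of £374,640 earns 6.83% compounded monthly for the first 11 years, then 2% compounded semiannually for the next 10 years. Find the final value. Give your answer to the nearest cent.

£966,945.55

After 11 years at 6.83%: 374,640 × 2.11524364352 ≈ 792,454.8786.
Then 10 years at 2%: 792,454.8786 × 1.22019003995 ≈ 966,945.5500.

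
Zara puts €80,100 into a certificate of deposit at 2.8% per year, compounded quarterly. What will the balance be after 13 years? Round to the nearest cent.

€115,123.77

Periodic rate = 2.8%/4 = 0.007; periods = 4·13 = 52.
A = 80,100·(1 + 0.007)^52 ≈ 80,100·1.43725050127 ≈ 115,123.7652.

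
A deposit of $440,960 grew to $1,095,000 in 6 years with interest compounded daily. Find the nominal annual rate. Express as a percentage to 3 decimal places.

15.162%

The 2190-period growth factor is 1,095,000/440,960 = 2.48322.
r/365 = 2.48322^(1/2190) − 1 ≈ 0.000415408, so r ≈ 365·0.000415408 = 15.16241%.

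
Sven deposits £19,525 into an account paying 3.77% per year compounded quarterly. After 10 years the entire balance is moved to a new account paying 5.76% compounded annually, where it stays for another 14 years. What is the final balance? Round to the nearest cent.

After 10 years at 3.77%: 19,525 × 1.4553326097 ≈ 28,415.3692.
Then 14 years at 5.76%: 28,415.3692 × 2.1902827862 ≈ 62,237.6940.

£62,237.69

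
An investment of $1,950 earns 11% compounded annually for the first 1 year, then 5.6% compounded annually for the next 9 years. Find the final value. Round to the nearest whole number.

After 1 years at 11%: 1,950 × 1.11 ≈ 2,164.5000.
Then 9 years at 5.6%: 2,164.5000 × 1.632958936 ≈ 3,534.5396.

$3,535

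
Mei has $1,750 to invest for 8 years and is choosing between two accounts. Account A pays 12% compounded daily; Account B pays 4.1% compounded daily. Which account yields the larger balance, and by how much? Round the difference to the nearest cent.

Account A, by $2,140.46

A: (1 + 0.12/365)^2920 ≈ 2.611284449, so 1,750 × 2.611284449 ≈ 4,569.7478.
B: (1 + 0.041/365)^2920 ≈ 1.388163401, so 1,750 × 1.388163401 ≈ 2,429.2860.
Difference ≈ 2,140.4618 in favor of A.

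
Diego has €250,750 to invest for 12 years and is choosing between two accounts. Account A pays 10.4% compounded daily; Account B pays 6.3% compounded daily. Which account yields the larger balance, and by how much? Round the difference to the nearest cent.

A: (1 + 0.104/365)^4380 ≈ 3.48275008673, so 250,750 × 3.48275008673 ≈ 873,299.5842.
B: (1 + 0.063/365)^4380 ≈ 2.12960126714, so 250,750 × 2.12960126714 ≈ 533,997.5177.
Difference ≈ 339,302.0665 in favor of A.

Account A, by €339,302.07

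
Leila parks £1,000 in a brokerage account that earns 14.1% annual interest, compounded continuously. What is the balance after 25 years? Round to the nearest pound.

A = P·e^(rt) = 1,000·e^(0.141·25) = 1,000·e^3.525.
e^3.525 ≈ 33.953773616, so A ≈ 33,953.7736.

£33,954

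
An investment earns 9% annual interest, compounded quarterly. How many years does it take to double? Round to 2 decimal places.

7.79 years

(1 + 0.0225)^(4t) = 2.
4t = ln 2 / ln(1 + 0.0225) ≈ 0.69315/0.0222506 ≈ 31.1518.
t ≈ 7.7880.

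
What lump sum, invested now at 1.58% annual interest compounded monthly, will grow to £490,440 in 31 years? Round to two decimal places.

Periodic rate = 1.58%/12 = 0.00131667; 372 periods.
P = 490,440/(1 + 0.0158/12)^372 ≈ 490,440/1.63146409768 ≈ 300,613.4188.

£300,613.42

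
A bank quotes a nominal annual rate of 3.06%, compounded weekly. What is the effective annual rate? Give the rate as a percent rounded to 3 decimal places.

EAR = (1 + 3.06%/52)^52 − 1 = (1 + 0.000588462)^52 − 1.
(1 + 0.000588462)^52 ≈ 1.031064, so EAR ≈ 3.10637%.

3.106%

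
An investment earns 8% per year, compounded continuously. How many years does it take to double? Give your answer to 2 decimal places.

e^(0.08t) = 2, so 0.08t = ln 2 ≈ 0.69315.
t ≈ 0.69315/0.08 ≈ 8.6643.

8.66 years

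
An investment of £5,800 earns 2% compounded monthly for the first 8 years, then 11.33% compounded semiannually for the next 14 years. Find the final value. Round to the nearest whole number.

£31,837

Phase 1: 5,800·(1 + 0.02/12)^96 ≈ 6,805.4566.
Phase 2: 6,805.4566·(1 + 0.05665)^28 ≈ 31,836.8195.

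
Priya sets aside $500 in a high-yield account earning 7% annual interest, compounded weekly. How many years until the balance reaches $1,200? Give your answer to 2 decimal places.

12.52 years

(1 + 0.00134615)^(52t) = 1,200/500 = 2.4.
52t·ln(1 + 0.00134615) = ln(2.4); 52t = 0.87547/0.00134525 ≈ 650.7858.
t ≈ 12.5151 years.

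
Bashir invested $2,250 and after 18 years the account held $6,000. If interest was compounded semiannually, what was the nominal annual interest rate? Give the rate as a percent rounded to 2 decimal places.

5.52%

(1 + r/2)^36 = 6,000/2,250 = 2.66667.
1 + r/2 = 2.66667^(1/36) ≈ 1.02762, so r/2 ≈ 0.0276198.
r ≈ 2·0.0276198 = 5.52396%.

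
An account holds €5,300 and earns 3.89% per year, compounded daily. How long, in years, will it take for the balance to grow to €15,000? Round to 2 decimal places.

26.75 years

(1 + 0.000106575)^(365t) = 15,000/5,300 = 2.8302.
365t·ln(1 + 0.000106575) = ln(2.8302); 365t = 1.0403/0.00010657 ≈ 9762.0969.
t ≈ 26.7455 years.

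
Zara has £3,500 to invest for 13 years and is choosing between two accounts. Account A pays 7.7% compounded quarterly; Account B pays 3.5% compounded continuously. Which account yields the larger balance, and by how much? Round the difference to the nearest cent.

Account A growth factor: (1 + 0.01925)^52 ≈ 2.695240019; balance ≈ 9,433.3401.
Account B growth factor: e^(0.035·13) = e^0.455 ≈ 1.576173383; balance ≈ 5,516.6068.
Account A is larger by 3,916.7332.

Account A, by £3,916.73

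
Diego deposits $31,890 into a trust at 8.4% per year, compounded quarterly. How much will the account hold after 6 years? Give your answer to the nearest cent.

Periodic rate = 8.4%/4 = 0.021; periods = 4·6 = 24.
A = 31,890·(1 + 0.021)^24 ≈ 31,890·1.6467126058 ≈ 52,513.6650.

$52,513.66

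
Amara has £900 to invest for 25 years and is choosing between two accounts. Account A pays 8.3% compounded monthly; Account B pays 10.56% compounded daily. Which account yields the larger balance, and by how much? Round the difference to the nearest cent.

Account B, by £5,490.00

Account A growth factor: (1 + 0.083/12)^300 ≈ 7.907857435; balance ≈ 7,117.0717.
Account B growth factor: (1 + 0.1056/365)^9125 ≈ 14.007854076; balance ≈ 12,607.0687.
Account B is larger by 5,489.9970.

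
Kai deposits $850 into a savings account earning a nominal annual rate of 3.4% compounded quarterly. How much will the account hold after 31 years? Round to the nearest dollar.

Growth factor = (1 + 0.0085)^124 ≈ 2.856353248.
A ≈ 850 × 2.856353248 ≈ 2,427.9003.

$2,428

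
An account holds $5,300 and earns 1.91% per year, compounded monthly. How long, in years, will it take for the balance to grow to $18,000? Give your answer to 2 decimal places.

64.06 years

We need (1 + 0.00159167)^(12t) = 3.3962, so 12t = ln 3.3962 / ln 1.001592 ≈ 768.7776.
t ≈ 768.7776/12 = 64.0648 years.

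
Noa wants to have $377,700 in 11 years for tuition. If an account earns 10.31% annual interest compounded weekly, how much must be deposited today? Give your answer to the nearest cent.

Growth factor = (1 + 0.1031/52)^572 ≈ 3.1048866162.
P = 377,700/3.1048866162 ≈ 121,646.9542.

$121,646.95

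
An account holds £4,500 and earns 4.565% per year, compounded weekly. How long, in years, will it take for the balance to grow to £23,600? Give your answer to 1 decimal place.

We need (1 + 0.000877885)^(52t) = 5.2444, so 52t = ln 5.2444 / ln 1.000878 ≈ 1888.5131.
t ≈ 1888.5131/52 = 36.3176 years.

36.3 years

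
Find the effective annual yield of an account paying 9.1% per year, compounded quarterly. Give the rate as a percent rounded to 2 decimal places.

9.42%

One year is 4 periods at 0.02275 each: (1 + 0.02275)^4 ≈ 1.094153.
EAR = 1.094153 − 1 ≈ 9.41527%.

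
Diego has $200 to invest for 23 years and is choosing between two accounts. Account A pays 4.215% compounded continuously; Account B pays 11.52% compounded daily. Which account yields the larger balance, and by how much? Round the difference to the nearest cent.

Account B, by $2,301.19

Account A growth factor: e^(0.04215·23) = e^0.96945 ≈ 2.63649399; balance ≈ 527.2988.
Account B growth factor: (1 + 0.1152/365)^8395 ≈ 14.1424648; balance ≈ 2,828.4930.
Account B is larger by 2,301.1942.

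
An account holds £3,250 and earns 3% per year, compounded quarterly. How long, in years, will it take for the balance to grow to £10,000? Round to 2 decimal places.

(1 + 0.0075)^(4t) = 10,000/3,250 = 3.0769.
4t·ln(1 + 0.0075) = ln(3.0769); 4t = 1.1239/0.00747201 ≈ 150.4186.
t ≈ 37.6047 years.

37.60 years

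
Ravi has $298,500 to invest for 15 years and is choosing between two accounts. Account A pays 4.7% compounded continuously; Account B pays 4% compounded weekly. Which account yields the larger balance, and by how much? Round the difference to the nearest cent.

Account A, by $60,341.21

A: e^(0.047·15) = e^0.705 ≈ 2.02384668492, so 298,500 × 2.02384668492 ≈ 604,118.2354.
B: (1 + 0.04/52)^780 ≈ 1.82169857541, so 298,500 × 1.82169857541 ≈ 543,777.0248.
Difference ≈ 60,341.2107 in favor of A.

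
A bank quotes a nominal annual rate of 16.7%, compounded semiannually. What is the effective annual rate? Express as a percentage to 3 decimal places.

17.397%

One year is 2 periods at 0.0835 each: (1 + 0.0835)^2 ≈ 1.173972.
EAR = 1.173972 − 1 ≈ 17.39722%.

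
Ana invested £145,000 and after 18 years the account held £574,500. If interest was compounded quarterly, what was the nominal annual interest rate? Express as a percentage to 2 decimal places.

(1 + r/4)^72 = 574,500/145,000 = 3.96207.
1 + r/4 = 3.96207^(1/72) ≈ 1.019306, so r/4 ≈ 0.0193057.
r ≈ 4·0.0193057 = 7.72230%.

7.72%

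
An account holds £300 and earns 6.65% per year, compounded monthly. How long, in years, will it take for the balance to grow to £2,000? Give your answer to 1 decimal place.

(1 + 0.00554167)^(12t) = 2,000/300 = 6.6667.
12t·ln(1 + 0.00554167) = ln(6.6667); 12t = 1.8971/0.00552637 ≈ 343.2851.
t ≈ 28.6071 years.

28.6 years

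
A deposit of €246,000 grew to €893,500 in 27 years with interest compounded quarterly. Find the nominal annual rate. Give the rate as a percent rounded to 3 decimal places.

(1 + r/4)^108 = 893,500/246,000 = 3.63211.
1 + r/4 = 3.63211^(1/108) ≈ 1.012014, so r/4 ≈ 0.0120143.
r ≈ 4·0.0120143 = 4.80573%.

4.806%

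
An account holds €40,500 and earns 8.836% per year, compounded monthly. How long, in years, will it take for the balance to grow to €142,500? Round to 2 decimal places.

We need (1 + 0.00736333)^(12t) = 3.5185, so 12t = ln 3.5185 / ln 1.007363 ≈ 171.4802.
t ≈ 171.4802/12 = 14.2900 years.

14.29 years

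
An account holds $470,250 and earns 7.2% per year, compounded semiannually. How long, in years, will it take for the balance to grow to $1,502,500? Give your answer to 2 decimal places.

16.42 years

We need (1 + 0.036)^(2t) = 3.1951, so 2t = ln 3.1951 / ln 1.036 ≈ 32.8446.
t ≈ 32.8446/2 = 16.4223 years.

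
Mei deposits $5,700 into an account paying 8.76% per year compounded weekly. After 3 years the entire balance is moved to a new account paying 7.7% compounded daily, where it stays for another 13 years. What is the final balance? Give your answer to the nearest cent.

$20,164.82

After 3 years at 8.76%: 5,700 × 1.3002790429 ≈ 7,411.5905.
Then 13 years at 7.7%: 7,411.5905 × 2.7207142287 ≈ 20,164.8199.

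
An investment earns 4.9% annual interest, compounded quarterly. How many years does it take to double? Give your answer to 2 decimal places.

(1 + 0.01225)^(4t) = 2.
4t = ln 2 / ln(1 + 0.01225) ≈ 0.69315/0.0121756 ≈ 56.9293.
t ≈ 14.2323.

14.23 years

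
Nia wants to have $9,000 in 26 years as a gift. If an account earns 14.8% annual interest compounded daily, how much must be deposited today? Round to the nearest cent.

$192.05

Periodic rate = 14.8%/365 = 0.000405479; 9490 periods.
P = 9,000/(1 + 0.148/365)^9490 ≈ 9,000/46.86260714 ≈ 192.0508.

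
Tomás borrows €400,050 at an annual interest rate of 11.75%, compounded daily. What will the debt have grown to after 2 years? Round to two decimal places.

€506,007.62

Periodic rate = 11.75%/365 = 0.000321918; periods = 365·2 = 730.
A = 400,050·(1 + 0.1175/365)^730 ≈ 400,050·1.2648609343 ≈ 506,007.6168.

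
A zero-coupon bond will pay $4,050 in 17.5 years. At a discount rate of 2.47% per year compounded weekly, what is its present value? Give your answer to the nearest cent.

Growth factor = (1 + 0.000475)^910 ≈ 1.540562136.
P = 4,050/1.540562136 ≈ 2,628.9105.

$2,628.91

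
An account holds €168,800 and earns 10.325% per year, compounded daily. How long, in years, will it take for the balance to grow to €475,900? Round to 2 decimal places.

(1 + 0.000282877)^(365t) = 475,900/168,800 = 2.8193.
365t·ln(1 + 0.000282877) = ln(2.8193); 365t = 1.0365/0.000282837 ≈ 3664.6345.
t ≈ 10.0401 years.

10.04 years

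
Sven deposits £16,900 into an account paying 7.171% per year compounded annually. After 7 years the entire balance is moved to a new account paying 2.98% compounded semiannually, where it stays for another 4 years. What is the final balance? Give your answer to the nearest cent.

After 7 years at 7.171%: 16,900 × 1.6238315738 ≈ 27,442.7536.
Then 4 years at 2.98%: 27,442.7536 × 1.1256050168 ≈ 30,889.7011.

£30,889.70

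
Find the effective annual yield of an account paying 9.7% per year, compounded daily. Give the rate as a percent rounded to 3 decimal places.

10.185%

EAR = (1 + 9.7%/365)^365 − 1 = (1 + 0.000265753)^365 − 1.
(1 + 0.000265753)^365 ≈ 1.101846, so EAR ≈ 10.18462%.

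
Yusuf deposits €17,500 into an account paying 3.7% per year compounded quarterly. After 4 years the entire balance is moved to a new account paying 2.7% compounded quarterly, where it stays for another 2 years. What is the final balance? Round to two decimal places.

Phase 1: 17,500·(1 + 0.00925)^16 ≈ 20,277.6759.
Phase 2: 20,277.6759·(1 + 0.00675)^8 ≈ 21,398.8919.

€21,398.89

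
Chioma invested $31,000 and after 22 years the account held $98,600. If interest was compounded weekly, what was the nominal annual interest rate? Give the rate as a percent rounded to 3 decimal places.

(1 + r/52)^1144 = 98,600/31,000 = 3.18065.
1 + r/52 = 3.18065^(1/1144) ≈ 1.001012, so r/52 ≈ 0.00101195.
r ≈ 52·0.00101195 = 5.26213%.

5.262%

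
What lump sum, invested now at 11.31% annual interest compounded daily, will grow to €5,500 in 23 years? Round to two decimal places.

Growth factor = (1 + 0.1131/365)^8395 ≈ 13.47582123.
P = 5,500/13.47582123 ≈ 408.1384.

€408.14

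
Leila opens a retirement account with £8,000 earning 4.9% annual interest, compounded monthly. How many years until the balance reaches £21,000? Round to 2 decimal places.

19.74 years

(1 + 0.00408333)^(12t) = 21,000/8,000 = 2.625.
12t·ln(1 + 0.00408333) = ln(2.625); 12t = 0.96508/0.00407502 ≈ 236.8286.
t ≈ 19.7357 years.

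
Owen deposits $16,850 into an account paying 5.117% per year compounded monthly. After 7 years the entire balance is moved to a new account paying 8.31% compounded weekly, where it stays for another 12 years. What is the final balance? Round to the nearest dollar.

$65,247

Phase 1: 16,850·(1 + 0.05117/12)^84 ≈ 24,089.5739.
Phase 2: 24,089.5739·(1 + 0.0831/52)^624 ≈ 65,247.2028.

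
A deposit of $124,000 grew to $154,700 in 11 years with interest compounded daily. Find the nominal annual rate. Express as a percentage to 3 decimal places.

2.011%

The 4015-period growth factor is 154,700/124,000 = 1.24758.
r/365 = 1.24758^(1/4015) − 1 ≈ 0.0000550965, so r ≈ 365·0.0000550965 = 2.01102%.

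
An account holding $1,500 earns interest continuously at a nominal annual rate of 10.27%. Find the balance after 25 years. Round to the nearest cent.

A = P·e^(rt) = 1,500·e^(0.1027·25) = 1,500·e^2.5675.
e^2.5675 ≈ 13.033200677, so A ≈ 19,549.8010.

$19,549.80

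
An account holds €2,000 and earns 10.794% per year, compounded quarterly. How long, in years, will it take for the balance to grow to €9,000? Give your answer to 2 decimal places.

14.12 years

(1 + 0.026985)^(4t) = 9,000/2,000 = 4.5.
4t·ln(1 + 0.026985) = ln(4.5); 4t = 1.5041/0.0266273 ≈ 56.4862.
t ≈ 14.1216 years.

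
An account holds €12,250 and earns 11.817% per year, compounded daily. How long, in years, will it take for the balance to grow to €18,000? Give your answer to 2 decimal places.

3.26 years

(1 + 0.000323753)^(365t) = 18,000/12,250 = 1.4694.
365t·ln(1 + 0.000323753) = ln(1.4694); 365t = 0.38485/0.000323701 ≈ 1188.8928.
t ≈ 3.2572 years.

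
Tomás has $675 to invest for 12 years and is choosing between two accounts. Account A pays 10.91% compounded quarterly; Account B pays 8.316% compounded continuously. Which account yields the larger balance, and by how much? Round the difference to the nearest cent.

Account A, by $625.19

A: (1 + 0.027275)^48 ≈ 3.638836307, so 675 × 3.638836307 ≈ 2,456.2145.
B: e^(0.08316·12) = e^0.99792 ≈ 2.712633678, so 675 × 2.712633678 ≈ 1,831.0277.
Difference ≈ 625.1868 in favor of A.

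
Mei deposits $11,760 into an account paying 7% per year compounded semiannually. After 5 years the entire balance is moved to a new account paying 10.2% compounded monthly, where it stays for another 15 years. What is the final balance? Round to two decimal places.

After 5 years at 7%: 11,760 × 1.4105987606 ≈ 16,588.6414.
Then 15 years at 10.2%: 16,588.6414 × 4.5884125482 ≈ 76,115.5305.

$76,115.53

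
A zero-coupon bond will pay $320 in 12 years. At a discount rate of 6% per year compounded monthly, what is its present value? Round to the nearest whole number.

$156

Growth factor = (1 + 0.005)^144 ≈ 2.05075082.
P = 320/2.05075082 ≈ 156.0404.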